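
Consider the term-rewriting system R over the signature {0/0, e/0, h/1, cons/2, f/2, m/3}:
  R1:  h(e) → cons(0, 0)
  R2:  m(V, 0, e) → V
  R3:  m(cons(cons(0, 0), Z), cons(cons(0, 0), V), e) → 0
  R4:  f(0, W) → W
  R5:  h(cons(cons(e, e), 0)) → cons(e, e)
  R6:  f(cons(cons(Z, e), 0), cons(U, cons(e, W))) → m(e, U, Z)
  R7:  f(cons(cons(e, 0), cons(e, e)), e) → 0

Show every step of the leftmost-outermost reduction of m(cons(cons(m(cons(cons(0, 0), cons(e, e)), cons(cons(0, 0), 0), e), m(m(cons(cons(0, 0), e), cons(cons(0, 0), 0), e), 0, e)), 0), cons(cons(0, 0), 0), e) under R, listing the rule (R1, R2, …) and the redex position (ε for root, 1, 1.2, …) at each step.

0

1. m(cons(cons(m(cons(cons(0, 0), cons(e, e)), cons(cons(0, 0), 0), e), m(m(cons(cons(0, 0), e), cons(cons(0, 0), 0), e), 0, e)), 0), cons(cons(0, 0), 0), e)  →  m(cons(cons(0, m(m(cons(cons(0, 0), e), cons(cons(0, 0), 0), e), 0, e)), 0), cons(cons(0, 0), 0), e)   [R3 at 1.1.1]
2. m(cons(cons(0, m(m(cons(cons(0, 0), e), cons(cons(0, 0), 0), e), 0, e)), 0), cons(cons(0, 0), 0), e)  →  m(cons(cons(0, m(cons(cons(0, 0), e), cons(cons(0, 0), 0), e)), 0), cons(cons(0, 0), 0), e)   [R2 at 1.1.2]
3. m(cons(cons(0, m(cons(cons(0, 0), e), cons(cons(0, 0), 0), e)), 0), cons(cons(0, 0), 0), e)  →  m(cons(cons(0, 0), 0), cons(cons(0, 0), 0), e)   [R3 at 1.1.2]
4. m(cons(cons(0, 0), 0), cons(cons(0, 0), 0), e)  →  0   [R3 at ε]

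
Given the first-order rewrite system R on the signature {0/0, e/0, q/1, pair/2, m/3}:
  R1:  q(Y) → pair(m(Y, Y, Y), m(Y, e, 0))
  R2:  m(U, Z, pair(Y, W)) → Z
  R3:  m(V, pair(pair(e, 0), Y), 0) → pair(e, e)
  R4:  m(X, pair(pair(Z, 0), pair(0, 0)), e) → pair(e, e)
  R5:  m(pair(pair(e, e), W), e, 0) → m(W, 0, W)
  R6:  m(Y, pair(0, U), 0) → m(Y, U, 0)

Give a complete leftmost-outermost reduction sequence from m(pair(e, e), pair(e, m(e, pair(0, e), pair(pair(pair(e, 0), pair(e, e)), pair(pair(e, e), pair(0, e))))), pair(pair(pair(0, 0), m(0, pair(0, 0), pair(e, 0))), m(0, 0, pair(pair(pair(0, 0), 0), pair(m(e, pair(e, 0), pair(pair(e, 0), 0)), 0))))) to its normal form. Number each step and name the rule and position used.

pair(e, pair(0, e))

1. m(pair(e, e), pair(e, m(e, pair(0, e), pair(pair(pair(e, 0), pair(e, e)), pair(pair(e, e), pair(0, e))))), pair(pair(pair(0, 0), m(0, pair(0, 0), pair(e, 0))), m(0, 0, pair(pair(pair(0, 0), 0), pair(m(e, pair(e, 0), pair(pair(e, 0), 0)), 0)))))  →  pair(e, m(e, pair(0, e), pair(pair(pair(e, 0), pair(e, e)), pair(pair(e, e), pair(0, e)))))   [R2 at ε]
2. pair(e, m(e, pair(0, e), pair(pair(pair(e, 0), pair(e, e)), pair(pair(e, e), pair(0, e)))))  →  pair(e, pair(0, e))   [R2 at 2]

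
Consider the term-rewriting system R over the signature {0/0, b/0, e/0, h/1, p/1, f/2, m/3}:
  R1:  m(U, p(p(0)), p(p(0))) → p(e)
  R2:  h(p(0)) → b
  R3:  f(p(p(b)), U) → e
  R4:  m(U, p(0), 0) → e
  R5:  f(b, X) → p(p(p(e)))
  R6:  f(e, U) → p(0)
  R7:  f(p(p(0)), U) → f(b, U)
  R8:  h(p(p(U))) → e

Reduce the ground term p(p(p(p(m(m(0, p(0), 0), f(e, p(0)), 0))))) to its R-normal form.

1. p(p(p(p(m(m(0, p(0), 0), f(e, p(0)), 0)))))  →  p(p(p(p(m(e, f(e, p(0)), 0)))))   [R4 at 1.1.1.1.1]
2. p(p(p(p(m(e, f(e, p(0)), 0)))))  →  p(p(p(p(m(e, p(0), 0)))))   [R6 at 1.1.1.1.2]
3. p(p(p(p(m(e, p(0), 0)))))  →  p(p(p(p(e))))   [R4 at 1.1.1.1]

p(p(p(p(e))))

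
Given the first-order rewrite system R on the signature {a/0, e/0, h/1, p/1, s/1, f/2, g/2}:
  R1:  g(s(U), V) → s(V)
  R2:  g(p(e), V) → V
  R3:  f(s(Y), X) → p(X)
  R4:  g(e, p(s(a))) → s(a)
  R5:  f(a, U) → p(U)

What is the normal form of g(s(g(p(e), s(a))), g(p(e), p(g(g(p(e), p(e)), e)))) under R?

s(p(e))

1. g(s(g(p(e), s(a))), g(p(e), p(g(g(p(e), p(e)), e))))  →  s(g(p(e), p(g(g(p(e), p(e)), e))))   [R1 at ε]
2. s(g(p(e), p(g(g(p(e), p(e)), e))))  →  s(p(g(g(p(e), p(e)), e)))   [R2 at 1]
3. s(p(g(g(p(e), p(e)), e)))  →  s(p(g(p(e), e)))   [R2 at 1.1.1]
4. s(p(g(p(e), e)))  →  s(p(e))   [R2 at 1.1]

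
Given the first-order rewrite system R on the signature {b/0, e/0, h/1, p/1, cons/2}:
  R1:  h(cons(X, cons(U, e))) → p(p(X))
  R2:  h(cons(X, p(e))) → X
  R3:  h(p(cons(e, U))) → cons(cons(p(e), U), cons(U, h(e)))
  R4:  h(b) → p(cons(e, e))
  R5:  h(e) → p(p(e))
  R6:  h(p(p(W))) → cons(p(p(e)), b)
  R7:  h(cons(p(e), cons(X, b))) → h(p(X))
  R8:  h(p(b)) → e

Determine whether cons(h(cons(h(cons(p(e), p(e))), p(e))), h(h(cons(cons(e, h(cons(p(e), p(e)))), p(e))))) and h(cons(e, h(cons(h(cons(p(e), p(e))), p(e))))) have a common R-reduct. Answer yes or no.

Reduce t₁ = cons(h(cons(h(cons(p(e), p(e))), p(e))), h(h(cons(cons(e, h(cons(p(e), p(e)))), p(e))))):
1. cons(h(cons(h(cons(p(e), p(e))), p(e))), h(h(cons(cons(e, h(cons(p(e), p(e)))), p(e)))))  →  cons(h(cons(p(e), p(e))), h(h(cons(cons(e, h(cons(p(e), p(e)))), p(e)))))   [R2 at 1]
2. cons(h(cons(p(e), p(e))), h(h(cons(cons(e, h(cons(p(e), p(e)))), p(e)))))  →  cons(p(e), h(h(cons(cons(e, h(cons(p(e), p(e)))), p(e)))))   [R2 at 1]
3. cons(p(e), h(h(cons(cons(e, h(cons(p(e), p(e)))), p(e)))))  →  cons(p(e), h(cons(e, h(cons(p(e), p(e))))))   [R2 at 2.1]
4. cons(p(e), h(cons(e, h(cons(p(e), p(e))))))  →  cons(p(e), h(cons(e, p(e))))   [R2 at 2.1.2]
5. cons(p(e), h(cons(e, p(e))))  →  cons(p(e), e)   [R2 at 2]

Reduce t₂ = h(cons(e, h(cons(h(cons(p(e), p(e))), p(e))))):
1. h(cons(e, h(cons(h(cons(p(e), p(e))), p(e)))))  →  h(cons(e, h(cons(p(e), p(e)))))   [R2 at 1.2]
2. h(cons(e, h(cons(p(e), p(e)))))  →  h(cons(e, p(e)))   [R2 at 1.2]
3. h(cons(e, p(e)))  →  e   [R2 at ε]

no — NF(t₁) = cons(p(e), e), NF(t₂) = e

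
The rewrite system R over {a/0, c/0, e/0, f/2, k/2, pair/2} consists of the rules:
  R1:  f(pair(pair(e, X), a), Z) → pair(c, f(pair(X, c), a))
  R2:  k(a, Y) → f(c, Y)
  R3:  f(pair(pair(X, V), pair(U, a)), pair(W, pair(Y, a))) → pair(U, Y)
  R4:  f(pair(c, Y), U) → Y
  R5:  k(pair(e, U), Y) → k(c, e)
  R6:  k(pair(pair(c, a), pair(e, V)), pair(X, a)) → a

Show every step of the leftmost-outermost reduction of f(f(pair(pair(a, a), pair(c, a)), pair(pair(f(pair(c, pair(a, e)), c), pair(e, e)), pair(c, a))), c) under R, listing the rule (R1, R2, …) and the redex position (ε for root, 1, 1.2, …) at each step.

c

1. f(f(pair(pair(a, a), pair(c, a)), pair(pair(f(pair(c, pair(a, e)), c), pair(e, e)), pair(c, a))), c)  →  f(pair(c, c), c)   [R3 at 1]
2. f(pair(c, c), c)  →  c   [R4 at ε]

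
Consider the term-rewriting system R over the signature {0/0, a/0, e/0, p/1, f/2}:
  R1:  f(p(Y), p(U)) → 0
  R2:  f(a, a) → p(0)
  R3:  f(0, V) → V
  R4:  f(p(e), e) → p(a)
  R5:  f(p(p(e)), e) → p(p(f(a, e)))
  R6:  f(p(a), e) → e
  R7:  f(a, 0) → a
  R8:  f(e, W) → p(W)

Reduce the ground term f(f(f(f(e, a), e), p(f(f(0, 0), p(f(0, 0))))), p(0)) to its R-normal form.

0

1. f(f(f(f(e, a), e), p(f(f(0, 0), p(f(0, 0))))), p(0))  →  f(f(f(p(a), e), p(f(f(0, 0), p(f(0, 0))))), p(0))   [R8 at 1.1.1]
2. f(f(f(p(a), e), p(f(f(0, 0), p(f(0, 0))))), p(0))  →  f(f(e, p(f(f(0, 0), p(f(0, 0))))), p(0))   [R6 at 1.1]
3. f(f(e, p(f(f(0, 0), p(f(0, 0))))), p(0))  →  f(p(p(f(f(0, 0), p(f(0, 0))))), p(0))   [R8 at 1]
4. f(p(p(f(f(0, 0), p(f(0, 0))))), p(0))  →  0   [R1 at ε]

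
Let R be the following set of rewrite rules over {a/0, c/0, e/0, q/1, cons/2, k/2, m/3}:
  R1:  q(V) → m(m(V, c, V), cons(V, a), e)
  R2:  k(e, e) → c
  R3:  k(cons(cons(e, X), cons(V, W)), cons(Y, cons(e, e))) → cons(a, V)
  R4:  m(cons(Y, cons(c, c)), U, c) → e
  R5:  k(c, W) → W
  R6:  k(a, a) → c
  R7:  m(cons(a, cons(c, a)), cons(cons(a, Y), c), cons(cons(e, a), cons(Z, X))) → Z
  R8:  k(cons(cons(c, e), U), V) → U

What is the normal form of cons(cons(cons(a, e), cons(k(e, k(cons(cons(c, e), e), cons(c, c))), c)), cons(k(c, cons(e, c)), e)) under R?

cons(cons(cons(a, e), cons(c, c)), cons(cons(e, c), e))

1. cons(cons(cons(a, e), cons(k(e, k(cons(cons(c, e), e), cons(c, c))), c)), cons(k(c, cons(e, c)), e))  →  cons(cons(cons(a, e), cons(k(e, e), c)), cons(k(c, cons(e, c)), e))   [R8 at 1.2.1.2]
2. cons(cons(cons(a, e), cons(k(e, e), c)), cons(k(c, cons(e, c)), e))  →  cons(cons(cons(a, e), cons(c, c)), cons(k(c, cons(e, c)), e))   [R2 at 1.2.1]
3. cons(cons(cons(a, e), cons(c, c)), cons(k(c, cons(e, c)), e))  →  cons(cons(cons(a, e), cons(c, c)), cons(cons(e, c), e))   [R5 at 2.1]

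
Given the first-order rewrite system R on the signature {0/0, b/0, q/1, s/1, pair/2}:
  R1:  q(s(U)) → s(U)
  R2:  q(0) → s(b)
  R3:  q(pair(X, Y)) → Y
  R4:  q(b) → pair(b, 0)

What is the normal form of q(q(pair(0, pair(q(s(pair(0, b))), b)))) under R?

1. q(q(pair(0, pair(q(s(pair(0, b))), b))))  →  q(pair(q(s(pair(0, b))), b))   [R3 at 1]
2. q(pair(q(s(pair(0, b))), b))  →  b   [R3 at ε]

b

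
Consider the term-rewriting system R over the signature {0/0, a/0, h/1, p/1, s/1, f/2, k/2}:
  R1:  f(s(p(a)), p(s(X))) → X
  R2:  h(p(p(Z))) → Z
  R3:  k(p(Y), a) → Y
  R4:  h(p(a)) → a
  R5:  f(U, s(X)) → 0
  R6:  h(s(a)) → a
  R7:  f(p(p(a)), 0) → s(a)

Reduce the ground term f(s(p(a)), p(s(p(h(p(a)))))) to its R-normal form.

1. f(s(p(a)), p(s(p(h(p(a))))))  →  p(h(p(a)))   [R1 at ε]
2. p(h(p(a)))  →  p(a)   [R4 at 1]

p(a)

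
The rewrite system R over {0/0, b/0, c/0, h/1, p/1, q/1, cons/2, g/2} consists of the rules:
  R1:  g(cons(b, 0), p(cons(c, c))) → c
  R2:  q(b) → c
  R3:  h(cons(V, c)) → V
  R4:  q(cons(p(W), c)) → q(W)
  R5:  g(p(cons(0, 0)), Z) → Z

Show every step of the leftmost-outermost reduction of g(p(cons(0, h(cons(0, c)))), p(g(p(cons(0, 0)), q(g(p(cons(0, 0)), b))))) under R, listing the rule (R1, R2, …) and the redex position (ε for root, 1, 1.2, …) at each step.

1. g(p(cons(0, h(cons(0, c)))), p(g(p(cons(0, 0)), q(g(p(cons(0, 0)), b)))))  →  g(p(cons(0, 0)), p(g(p(cons(0, 0)), q(g(p(cons(0, 0)), b)))))   [R3 at 1.1.2]
2. g(p(cons(0, 0)), p(g(p(cons(0, 0)), q(g(p(cons(0, 0)), b)))))  →  p(g(p(cons(0, 0)), q(g(p(cons(0, 0)), b))))   [R5 at ε]
3. p(g(p(cons(0, 0)), q(g(p(cons(0, 0)), b))))  →  p(q(g(p(cons(0, 0)), b)))   [R5 at 1]
4. p(q(g(p(cons(0, 0)), b)))  →  p(q(b))   [R5 at 1.1]
5. p(q(b))  →  p(c)   [R2 at 1]

p(c)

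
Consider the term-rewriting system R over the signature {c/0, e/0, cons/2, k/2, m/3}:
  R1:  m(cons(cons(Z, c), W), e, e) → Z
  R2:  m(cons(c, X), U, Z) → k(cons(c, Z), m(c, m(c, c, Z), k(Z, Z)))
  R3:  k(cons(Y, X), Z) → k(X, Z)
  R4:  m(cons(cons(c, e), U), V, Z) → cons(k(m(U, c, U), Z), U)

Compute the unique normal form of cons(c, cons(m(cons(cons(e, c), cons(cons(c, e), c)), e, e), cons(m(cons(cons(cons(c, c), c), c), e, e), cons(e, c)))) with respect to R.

1. cons(c, cons(m(cons(cons(e, c), cons(cons(c, e), c)), e, e), cons(m(cons(cons(cons(c, c), c), c), e, e), cons(e, c))))  →  cons(c, cons(e, cons(m(cons(cons(cons(c, c), c), c), e, e), cons(e, c))))   [R1 at 2.1]
2. cons(c, cons(e, cons(m(cons(cons(cons(c, c), c), c), e, e), cons(e, c))))  →  cons(c, cons(e, cons(cons(c, c), cons(e, c))))   [R1 at 2.2.1]

cons(c, cons(e, cons(cons(c, c), cons(e, c))))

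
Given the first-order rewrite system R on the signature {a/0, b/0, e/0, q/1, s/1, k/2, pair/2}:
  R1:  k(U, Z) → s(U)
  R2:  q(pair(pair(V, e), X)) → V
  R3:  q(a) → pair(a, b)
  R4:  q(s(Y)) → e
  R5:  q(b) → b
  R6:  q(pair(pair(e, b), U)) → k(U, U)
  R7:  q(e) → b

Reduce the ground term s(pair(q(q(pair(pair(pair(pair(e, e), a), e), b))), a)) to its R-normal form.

1. s(pair(q(q(pair(pair(pair(pair(e, e), a), e), b))), a))  →  s(pair(q(pair(pair(e, e), a)), a))   [R2 at 1.1.1]
2. s(pair(q(pair(pair(e, e), a)), a))  →  s(pair(e, a))   [R2 at 1.1]

s(pair(e, a))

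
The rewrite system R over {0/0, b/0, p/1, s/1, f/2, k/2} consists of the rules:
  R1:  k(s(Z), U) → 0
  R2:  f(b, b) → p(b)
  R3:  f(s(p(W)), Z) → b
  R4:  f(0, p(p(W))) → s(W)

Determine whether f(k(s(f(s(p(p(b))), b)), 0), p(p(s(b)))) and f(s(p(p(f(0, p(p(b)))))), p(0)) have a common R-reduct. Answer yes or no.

Reduce t₁ = f(k(s(f(s(p(p(b))), b)), 0), p(p(s(b)))):
1. f(k(s(f(s(p(p(b))), b)), 0), p(p(s(b))))  →  f(0, p(p(s(b))))   [R1 at 1]
2. f(0, p(p(s(b))))  →  s(s(b))   [R4 at ε]

Reduce t₂ = f(s(p(p(f(0, p(p(b)))))), p(0)):
1. f(s(p(p(f(0, p(p(b)))))), p(0))  →  b   [R3 at ε]

no — NF(t₁) = s(s(b)), NF(t₂) = b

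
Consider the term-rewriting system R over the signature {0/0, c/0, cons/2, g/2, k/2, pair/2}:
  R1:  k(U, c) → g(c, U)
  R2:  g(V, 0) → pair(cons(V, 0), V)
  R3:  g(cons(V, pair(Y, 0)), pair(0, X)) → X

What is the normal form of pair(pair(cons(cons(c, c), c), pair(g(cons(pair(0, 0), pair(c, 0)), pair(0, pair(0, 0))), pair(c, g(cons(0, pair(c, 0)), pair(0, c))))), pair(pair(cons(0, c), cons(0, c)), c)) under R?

pair(pair(cons(cons(c, c), c), pair(pair(0, 0), pair(c, c))), pair(pair(cons(0, c), cons(0, c)), c))

1. pair(pair(cons(cons(c, c), c), pair(g(cons(pair(0, 0), pair(c, 0)), pair(0, pair(0, 0))), pair(c, g(cons(0, pair(c, 0)), pair(0, c))))), pair(pair(cons(0, c), cons(0, c)), c))  →  pair(pair(cons(cons(c, c), c), pair(pair(0, 0), pair(c, g(cons(0, pair(c, 0)), pair(0, c))))), pair(pair(cons(0, c), cons(0, c)), c))   [R3 at 1.2.1]
2. pair(pair(cons(cons(c, c), c), pair(pair(0, 0), pair(c, g(cons(0, pair(c, 0)), pair(0, c))))), pair(pair(cons(0, c), cons(0, c)), c))  →  pair(pair(cons(cons(c, c), c), pair(pair(0, 0), pair(c, c))), pair(pair(cons(0, c), cons(0, c)), c))   [R3 at 1.2.2.2]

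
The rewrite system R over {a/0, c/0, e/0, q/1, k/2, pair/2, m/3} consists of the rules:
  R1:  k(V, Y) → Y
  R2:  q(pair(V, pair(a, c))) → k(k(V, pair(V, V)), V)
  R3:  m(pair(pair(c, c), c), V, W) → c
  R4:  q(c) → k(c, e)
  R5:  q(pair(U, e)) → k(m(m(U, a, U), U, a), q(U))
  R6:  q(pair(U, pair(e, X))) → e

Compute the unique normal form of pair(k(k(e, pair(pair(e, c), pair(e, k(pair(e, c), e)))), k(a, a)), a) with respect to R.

1. pair(k(k(e, pair(pair(e, c), pair(e, k(pair(e, c), e)))), k(a, a)), a)  →  pair(k(a, a), a)   [R1 at 1]
2. pair(k(a, a), a)  →  pair(a, a)   [R1 at 1]

pair(a, a)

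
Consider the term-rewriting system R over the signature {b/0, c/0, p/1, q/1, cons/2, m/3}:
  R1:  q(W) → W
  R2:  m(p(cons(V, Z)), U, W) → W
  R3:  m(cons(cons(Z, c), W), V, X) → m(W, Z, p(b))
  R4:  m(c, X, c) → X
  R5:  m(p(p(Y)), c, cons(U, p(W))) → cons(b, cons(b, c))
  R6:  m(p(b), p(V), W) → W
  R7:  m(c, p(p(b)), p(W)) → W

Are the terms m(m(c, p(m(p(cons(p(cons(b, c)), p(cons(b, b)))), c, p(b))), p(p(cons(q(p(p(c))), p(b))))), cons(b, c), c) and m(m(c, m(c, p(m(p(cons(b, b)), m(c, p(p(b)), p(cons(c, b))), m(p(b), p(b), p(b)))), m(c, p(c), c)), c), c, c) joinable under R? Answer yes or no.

Reduce t₁ = m(m(c, p(m(p(cons(p(cons(b, c)), p(cons(b, b)))), c, p(b))), p(p(cons(q(p(p(c))), p(b))))), cons(b, c), c):
1. m(m(c, p(m(p(cons(p(cons(b, c)), p(cons(b, b)))), c, p(b))), p(p(cons(q(p(p(c))), p(b))))), cons(b, c), c)  →  m(m(c, p(p(b)), p(p(cons(q(p(p(c))), p(b))))), cons(b, c), c)   [R2 at 1.2.1]
2. m(m(c, p(p(b)), p(p(cons(q(p(p(c))), p(b))))), cons(b, c), c)  →  m(p(cons(q(p(p(c))), p(b))), cons(b, c), c)   [R7 at 1]
3. m(p(cons(q(p(p(c))), p(b))), cons(b, c), c)  →  c   [R2 at ε]

Reduce t₂ = m(m(c, m(c, p(m(p(cons(b, b)), m(c, p(p(b)), p(cons(c, b))), m(p(b), p(b), p(b)))), m(c, p(c), c)), c), c, c):
1. m(m(c, m(c, p(m(p(cons(b, b)), m(c, p(p(b)), p(cons(c, b))), m(p(b), p(b), p(b)))), m(c, p(c), c)), c), c, c)  →  m(m(c, p(m(p(cons(b, b)), m(c, p(p(b)), p(cons(c, b))), m(p(b), p(b), p(b)))), m(c, p(c), c)), c, c)   [R4 at 1]
2. m(m(c, p(m(p(cons(b, b)), m(c, p(p(b)), p(cons(c, b))), m(p(b), p(b), p(b)))), m(c, p(c), c)), c, c)  →  m(m(c, p(m(p(b), p(b), p(b))), m(c, p(c), c)), c, c)   [R2 at 1.2.1]
3. m(m(c, p(m(p(b), p(b), p(b))), m(c, p(c), c)), c, c)  →  m(m(c, p(p(b)), m(c, p(c), c)), c, c)   [R6 at 1.2.1]
4. m(m(c, p(p(b)), m(c, p(c), c)), c, c)  →  m(m(c, p(p(b)), p(c)), c, c)   [R4 at 1.3]
5. m(m(c, p(p(b)), p(c)), c, c)  →  m(c, c, c)   [R7 at 1]
6. m(c, c, c)  →  c   [R4 at ε]

yes — NF(t₁) = c, NF(t₂) = c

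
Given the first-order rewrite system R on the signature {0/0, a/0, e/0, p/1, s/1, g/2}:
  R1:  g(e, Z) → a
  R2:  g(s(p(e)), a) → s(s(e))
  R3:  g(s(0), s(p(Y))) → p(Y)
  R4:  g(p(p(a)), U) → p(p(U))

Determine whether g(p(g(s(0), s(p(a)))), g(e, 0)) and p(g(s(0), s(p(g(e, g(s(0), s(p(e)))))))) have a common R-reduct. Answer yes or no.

Reduce t₁ = g(p(g(s(0), s(p(a)))), g(e, 0)):
1. g(p(g(s(0), s(p(a)))), g(e, 0))  →  g(p(p(a)), g(e, 0))   [R3 at 1.1]
2. g(p(p(a)), g(e, 0))  →  p(p(g(e, 0)))   [R4 at ε]
3. p(p(g(e, 0)))  →  p(p(a))   [R1 at 1.1]

Reduce t₂ = p(g(s(0), s(p(g(e, g(s(0), s(p(e)))))))):
1. p(g(s(0), s(p(g(e, g(s(0), s(p(e))))))))  →  p(p(g(e, g(s(0), s(p(e))))))   [R3 at 1]
2. p(p(g(e, g(s(0), s(p(e))))))  →  p(p(a))   [R1 at 1.1]

yes — NF(t₁) = p(p(a)), NF(t₂) = p(p(a))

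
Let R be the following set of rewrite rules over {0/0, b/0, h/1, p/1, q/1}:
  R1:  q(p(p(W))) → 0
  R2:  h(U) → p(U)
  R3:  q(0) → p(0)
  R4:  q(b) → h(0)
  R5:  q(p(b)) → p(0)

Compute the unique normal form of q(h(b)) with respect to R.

1. q(h(b))  →  q(p(b))   [R2 at 1]
2. q(p(b))  →  p(0)   [R5 at ε]

p(0)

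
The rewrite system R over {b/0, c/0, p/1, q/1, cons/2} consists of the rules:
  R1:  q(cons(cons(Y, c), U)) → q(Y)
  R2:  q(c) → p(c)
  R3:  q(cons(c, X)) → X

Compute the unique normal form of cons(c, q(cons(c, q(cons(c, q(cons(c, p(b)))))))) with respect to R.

1. cons(c, q(cons(c, q(cons(c, q(cons(c, p(b))))))))  →  cons(c, q(cons(c, q(cons(c, p(b))))))   [R3 at 2]
2. cons(c, q(cons(c, q(cons(c, p(b))))))  →  cons(c, q(cons(c, p(b))))   [R3 at 2]
3. cons(c, q(cons(c, p(b))))  →  cons(c, p(b))   [R3 at 2]

cons(c, p(b))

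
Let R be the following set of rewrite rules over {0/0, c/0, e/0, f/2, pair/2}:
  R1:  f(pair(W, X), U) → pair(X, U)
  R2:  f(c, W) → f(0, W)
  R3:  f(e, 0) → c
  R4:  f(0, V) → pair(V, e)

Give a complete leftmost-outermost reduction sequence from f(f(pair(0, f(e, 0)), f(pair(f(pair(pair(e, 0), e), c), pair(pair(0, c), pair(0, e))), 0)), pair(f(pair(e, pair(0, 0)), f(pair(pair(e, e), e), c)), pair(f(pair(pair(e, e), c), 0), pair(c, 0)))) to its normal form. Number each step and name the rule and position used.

1. f(f(pair(0, f(e, 0)), f(pair(f(pair(pair(e, 0), e), c), pair(pair(0, c), pair(0, e))), 0)), pair(f(pair(e, pair(0, 0)), f(pair(pair(e, e), e), c)), pair(f(pair(pair(e, e), c), 0), pair(c, 0))))  →  f(pair(f(e, 0), f(pair(f(pair(pair(e, 0), e), c), pair(pair(0, c), pair(0, e))), 0)), pair(f(pair(e, pair(0, 0)), f(pair(pair(e, e), e), c)), pair(f(pair(pair(e, e), c), 0), pair(c, 0))))   [R1 at 1]
2. f(pair(f(e, 0), f(pair(f(pair(pair(e, 0), e), c), pair(pair(0, c), pair(0, e))), 0)), pair(f(pair(e, pair(0, 0)), f(pair(pair(e, e), e), c)), pair(f(pair(pair(e, e), c), 0), pair(c, 0))))  →  pair(f(pair(f(pair(pair(e, 0), e), c), pair(pair(0, c), pair(0, e))), 0), pair(f(pair(e, pair(0, 0)), f(pair(pair(e, e), e), c)), pair(f(pair(pair(e, e), c), 0), pair(c, 0))))   [R1 at ε]
3. pair(f(pair(f(pair(pair(e, 0), e), c), pair(pair(0, c), pair(0, e))), 0), pair(f(pair(e, pair(0, 0)), f(pair(pair(e, e), e), c)), pair(f(pair(pair(e, e), c), 0), pair(c, 0))))  →  pair(pair(pair(pair(0, c), pair(0, e)), 0), pair(f(pair(e, pair(0, 0)), f(pair(pair(e, e), e), c)), pair(f(pair(pair(e, e), c), 0), pair(c, 0))))   [R1 at 1]
4. pair(pair(pair(pair(0, c), pair(0, e)), 0), pair(f(pair(e, pair(0, 0)), f(pair(pair(e, e), e), c)), pair(f(pair(pair(e, e), c), 0), pair(c, 0))))  →  pair(pair(pair(pair(0, c), pair(0, e)), 0), pair(pair(pair(0, 0), f(pair(pair(e, e), e), c)), pair(f(pair(pair(e, e), c), 0), pair(c, 0))))   [R1 at 2.1]
5. pair(pair(pair(pair(0, c), pair(0, e)), 0), pair(pair(pair(0, 0), f(pair(pair(e, e), e), c)), pair(f(pair(pair(e, e), c), 0), pair(c, 0))))  →  pair(pair(pair(pair(0, c), pair(0, e)), 0), pair(pair(pair(0, 0), pair(e, c)), pair(f(pair(pair(e, e), c), 0), pair(c, 0))))   [R1 at 2.1.2]
6. pair(pair(pair(pair(0, c), pair(0, e)), 0), pair(pair(pair(0, 0), pair(e, c)), pair(f(pair(pair(e, e), c), 0), pair(c, 0))))  →  pair(pair(pair(pair(0, c), pair(0, e)), 0), pair(pair(pair(0, 0), pair(e, c)), pair(pair(c, 0), pair(c, 0))))   [R1 at 2.2.1]

pair(pair(pair(pair(0, c), pair(0, e)), 0), pair(pair(pair(0, 0), pair(e, c)), pair(pair(c, 0), pair(c, 0))))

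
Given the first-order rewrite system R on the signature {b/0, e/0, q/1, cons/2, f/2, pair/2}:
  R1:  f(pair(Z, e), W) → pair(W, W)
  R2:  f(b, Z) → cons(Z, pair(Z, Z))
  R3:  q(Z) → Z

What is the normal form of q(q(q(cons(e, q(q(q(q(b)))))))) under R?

cons(e, b)

1. q(q(q(cons(e, q(q(q(q(b))))))))  →  q(q(cons(e, q(q(q(q(b)))))))   [R3 at ε]
2. q(q(cons(e, q(q(q(q(b)))))))  →  q(cons(e, q(q(q(q(b))))))   [R3 at ε]
3. q(cons(e, q(q(q(q(b))))))  →  cons(e, q(q(q(q(b)))))   [R3 at ε]
4. cons(e, q(q(q(q(b)))))  →  cons(e, q(q(q(b))))   [R3 at 2]
5. cons(e, q(q(q(b))))  →  cons(e, q(q(b)))   [R3 at 2]
6. cons(e, q(q(b)))  →  cons(e, q(b))   [R3 at 2]
7. cons(e, q(b))  →  cons(e, b)   [R3 at 2]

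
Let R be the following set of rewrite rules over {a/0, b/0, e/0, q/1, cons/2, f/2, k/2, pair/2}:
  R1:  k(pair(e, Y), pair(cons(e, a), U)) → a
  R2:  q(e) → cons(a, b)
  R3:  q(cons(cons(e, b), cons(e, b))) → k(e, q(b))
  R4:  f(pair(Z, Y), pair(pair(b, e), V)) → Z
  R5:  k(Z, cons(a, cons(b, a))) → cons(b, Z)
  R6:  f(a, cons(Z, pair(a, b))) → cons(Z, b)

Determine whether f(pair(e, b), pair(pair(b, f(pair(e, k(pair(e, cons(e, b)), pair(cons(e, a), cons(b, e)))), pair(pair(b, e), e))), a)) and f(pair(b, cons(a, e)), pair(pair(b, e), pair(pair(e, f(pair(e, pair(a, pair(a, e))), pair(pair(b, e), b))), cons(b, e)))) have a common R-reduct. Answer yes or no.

Reduce t₁ = f(pair(e, b), pair(pair(b, f(pair(e, k(pair(e, cons(e, b)), pair(cons(e, a), cons(b, e)))), pair(pair(b, e), e))), a)):
1. f(pair(e, b), pair(pair(b, f(pair(e, k(pair(e, cons(e, b)), pair(cons(e, a), cons(b, e)))), pair(pair(b, e), e))), a))  →  f(pair(e, b), pair(pair(b, e), a))   [R4 at 2.1.2]
2. f(pair(e, b), pair(pair(b, e), a))  →  e   [R4 at ε]

Reduce t₂ = f(pair(b, cons(a, e)), pair(pair(b, e), pair(pair(e, f(pair(e, pair(a, pair(a, e))), pair(pair(b, e), b))), cons(b, e)))):
1. f(pair(b, cons(a, e)), pair(pair(b, e), pair(pair(e, f(pair(e, pair(a, pair(a, e))), pair(pair(b, e), b))), cons(b, e))))  →  b   [R4 at ε]

no — NF(t₁) = e, NF(t₂) = b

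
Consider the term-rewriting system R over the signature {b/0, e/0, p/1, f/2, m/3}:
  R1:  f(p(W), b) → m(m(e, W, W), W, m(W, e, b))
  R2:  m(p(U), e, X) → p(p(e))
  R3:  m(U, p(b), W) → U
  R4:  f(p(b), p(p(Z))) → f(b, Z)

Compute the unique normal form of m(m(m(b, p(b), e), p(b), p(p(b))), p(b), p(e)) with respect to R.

b

1. m(m(m(b, p(b), e), p(b), p(p(b))), p(b), p(e))  →  m(m(b, p(b), e), p(b), p(p(b)))   [R3 at ε]
2. m(m(b, p(b), e), p(b), p(p(b)))  →  m(b, p(b), e)   [R3 at ε]
3. m(b, p(b), e)  →  b   [R3 at ε]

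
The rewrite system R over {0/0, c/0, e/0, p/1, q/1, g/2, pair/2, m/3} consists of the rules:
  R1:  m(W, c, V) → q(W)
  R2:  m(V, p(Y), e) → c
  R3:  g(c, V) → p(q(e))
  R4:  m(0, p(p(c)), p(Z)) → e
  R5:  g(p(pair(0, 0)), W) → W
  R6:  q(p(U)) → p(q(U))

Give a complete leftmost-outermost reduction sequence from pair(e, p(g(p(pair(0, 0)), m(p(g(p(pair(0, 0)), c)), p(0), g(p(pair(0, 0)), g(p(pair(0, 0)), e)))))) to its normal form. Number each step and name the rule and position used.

pair(e, p(c))

1. pair(e, p(g(p(pair(0, 0)), m(p(g(p(pair(0, 0)), c)), p(0), g(p(pair(0, 0)), g(p(pair(0, 0)), e))))))  →  pair(e, p(m(p(g(p(pair(0, 0)), c)), p(0), g(p(pair(0, 0)), g(p(pair(0, 0)), e)))))   [R5 at 2.1]
2. pair(e, p(m(p(g(p(pair(0, 0)), c)), p(0), g(p(pair(0, 0)), g(p(pair(0, 0)), e)))))  →  pair(e, p(m(p(c), p(0), g(p(pair(0, 0)), g(p(pair(0, 0)), e)))))   [R5 at 2.1.1.1]
3. pair(e, p(m(p(c), p(0), g(p(pair(0, 0)), g(p(pair(0, 0)), e)))))  →  pair(e, p(m(p(c), p(0), g(p(pair(0, 0)), e))))   [R5 at 2.1.3]
4. pair(e, p(m(p(c), p(0), g(p(pair(0, 0)), e))))  →  pair(e, p(m(p(c), p(0), e)))   [R5 at 2.1.3]
5. pair(e, p(m(p(c), p(0), e)))  →  pair(e, p(c))   [R2 at 2.1]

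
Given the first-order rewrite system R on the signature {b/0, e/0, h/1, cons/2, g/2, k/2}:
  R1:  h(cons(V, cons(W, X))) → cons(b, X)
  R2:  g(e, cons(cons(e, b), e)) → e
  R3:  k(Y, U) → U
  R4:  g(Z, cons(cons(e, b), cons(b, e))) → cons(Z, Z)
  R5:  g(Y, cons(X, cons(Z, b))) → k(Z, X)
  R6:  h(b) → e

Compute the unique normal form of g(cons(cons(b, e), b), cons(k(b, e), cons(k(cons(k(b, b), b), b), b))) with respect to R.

e

1. g(cons(cons(b, e), b), cons(k(b, e), cons(k(cons(k(b, b), b), b), b)))  →  k(k(cons(k(b, b), b), b), k(b, e))   [R5 at ε]
2. k(k(cons(k(b, b), b), b), k(b, e))  →  k(b, e)   [R3 at ε]
3. k(b, e)  →  e   [R3 at ε]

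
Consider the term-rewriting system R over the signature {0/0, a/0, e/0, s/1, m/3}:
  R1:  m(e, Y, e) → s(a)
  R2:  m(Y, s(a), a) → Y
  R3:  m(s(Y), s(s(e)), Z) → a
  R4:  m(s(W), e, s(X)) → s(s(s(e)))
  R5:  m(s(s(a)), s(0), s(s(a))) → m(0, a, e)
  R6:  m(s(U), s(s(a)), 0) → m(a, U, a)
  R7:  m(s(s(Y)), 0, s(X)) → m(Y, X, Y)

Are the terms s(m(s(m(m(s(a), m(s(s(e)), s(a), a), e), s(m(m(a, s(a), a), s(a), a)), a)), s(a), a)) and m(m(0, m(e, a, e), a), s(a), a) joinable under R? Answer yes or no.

Reduce t₁ = s(m(s(m(m(s(a), m(s(s(e)), s(a), a), e), s(m(m(a, s(a), a), s(a), a)), a)), s(a), a)):
1. s(m(s(m(m(s(a), m(s(s(e)), s(a), a), e), s(m(m(a, s(a), a), s(a), a)), a)), s(a), a))  →  s(s(m(m(s(a), m(s(s(e)), s(a), a), e), s(m(m(a, s(a), a), s(a), a)), a)))   [R2 at 1]
2. s(s(m(m(s(a), m(s(s(e)), s(a), a), e), s(m(m(a, s(a), a), s(a), a)), a)))  →  s(s(m(m(s(a), s(s(e)), e), s(m(m(a, s(a), a), s(a), a)), a)))   [R2 at 1.1.1.2]
3. s(s(m(m(s(a), s(s(e)), e), s(m(m(a, s(a), a), s(a), a)), a)))  →  s(s(m(a, s(m(m(a, s(a), a), s(a), a)), a)))   [R3 at 1.1.1]
4. s(s(m(a, s(m(m(a, s(a), a), s(a), a)), a)))  →  s(s(m(a, s(m(a, s(a), a)), a)))   [R2 at 1.1.2.1]
5. s(s(m(a, s(m(a, s(a), a)), a)))  →  s(s(m(a, s(a), a)))   [R2 at 1.1.2.1]
6. s(s(m(a, s(a), a)))  →  s(s(a))   [R2 at 1.1]

Reduce t₂ = m(m(0, m(e, a, e), a), s(a), a):
1. m(m(0, m(e, a, e), a), s(a), a)  →  m(0, m(e, a, e), a)   [R2 at ε]
2. m(0, m(e, a, e), a)  →  m(0, s(a), a)   [R1 at 2]
3. m(0, s(a), a)  →  0   [R2 at ε]

no — NF(t₁) = s(s(a)), NF(t₂) = 0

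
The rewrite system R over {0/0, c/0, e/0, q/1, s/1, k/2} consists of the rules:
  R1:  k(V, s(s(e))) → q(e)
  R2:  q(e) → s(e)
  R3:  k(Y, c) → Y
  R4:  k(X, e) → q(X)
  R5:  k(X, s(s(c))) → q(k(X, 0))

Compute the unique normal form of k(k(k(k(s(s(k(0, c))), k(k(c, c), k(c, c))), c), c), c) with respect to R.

1. k(k(k(k(s(s(k(0, c))), k(k(c, c), k(c, c))), c), c), c)  →  k(k(k(s(s(k(0, c))), k(k(c, c), k(c, c))), c), c)   [R3 at ε]
2. k(k(k(s(s(k(0, c))), k(k(c, c), k(c, c))), c), c)  →  k(k(s(s(k(0, c))), k(k(c, c), k(c, c))), c)   [R3 at ε]
3. k(k(s(s(k(0, c))), k(k(c, c), k(c, c))), c)  →  k(s(s(k(0, c))), k(k(c, c), k(c, c)))   [R3 at ε]
4. k(s(s(k(0, c))), k(k(c, c), k(c, c)))  →  k(s(s(0)), k(k(c, c), k(c, c)))   [R3 at 1.1.1]
5. k(s(s(0)), k(k(c, c), k(c, c)))  →  k(s(s(0)), k(c, k(c, c)))   [R3 at 2.1]
6. k(s(s(0)), k(c, k(c, c)))  →  k(s(s(0)), k(c, c))   [R3 at 2.2]
7. k(s(s(0)), k(c, c))  →  k(s(s(0)), c)   [R3 at 2]
8. k(s(s(0)), c)  →  s(s(0))   [R3 at ε]

s(s(0))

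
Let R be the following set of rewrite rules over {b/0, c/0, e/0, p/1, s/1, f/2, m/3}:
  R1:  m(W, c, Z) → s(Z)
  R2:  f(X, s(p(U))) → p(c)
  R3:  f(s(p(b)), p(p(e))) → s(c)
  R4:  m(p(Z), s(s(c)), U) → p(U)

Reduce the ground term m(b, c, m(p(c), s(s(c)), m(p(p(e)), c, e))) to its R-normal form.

s(p(s(e)))

1. m(b, c, m(p(c), s(s(c)), m(p(p(e)), c, e)))  →  s(m(p(c), s(s(c)), m(p(p(e)), c, e)))   [R1 at ε]
2. s(m(p(c), s(s(c)), m(p(p(e)), c, e)))  →  s(p(m(p(p(e)), c, e)))   [R4 at 1]
3. s(p(m(p(p(e)), c, e)))  →  s(p(s(e)))   [R1 at 1.1]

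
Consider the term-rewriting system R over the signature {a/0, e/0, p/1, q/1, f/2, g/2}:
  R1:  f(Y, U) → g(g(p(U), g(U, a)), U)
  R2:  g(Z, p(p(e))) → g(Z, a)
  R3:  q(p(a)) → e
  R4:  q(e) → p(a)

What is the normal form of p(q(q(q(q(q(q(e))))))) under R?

p(e)

1. p(q(q(q(q(q(q(e)))))))  →  p(q(q(q(q(q(p(a)))))))   [R4 at 1.1.1.1.1.1]
2. p(q(q(q(q(q(p(a)))))))  →  p(q(q(q(q(e)))))   [R3 at 1.1.1.1.1]
3. p(q(q(q(q(e)))))  →  p(q(q(q(p(a)))))   [R4 at 1.1.1.1]
4. p(q(q(q(p(a)))))  →  p(q(q(e)))   [R3 at 1.1.1]
5. p(q(q(e)))  →  p(q(p(a)))   [R4 at 1.1]
6. p(q(p(a)))  →  p(e)   [R3 at 1]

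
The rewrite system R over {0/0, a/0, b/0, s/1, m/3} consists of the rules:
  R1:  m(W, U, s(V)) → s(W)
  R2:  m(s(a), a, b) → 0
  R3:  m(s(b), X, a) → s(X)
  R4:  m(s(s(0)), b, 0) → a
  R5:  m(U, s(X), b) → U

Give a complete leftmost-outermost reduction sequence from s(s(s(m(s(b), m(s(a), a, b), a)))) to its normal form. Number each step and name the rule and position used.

s(s(s(s(0))))

1. s(s(s(m(s(b), m(s(a), a, b), a))))  →  s(s(s(s(m(s(a), a, b)))))   [R3 at 1.1.1]
2. s(s(s(s(m(s(a), a, b)))))  →  s(s(s(s(0))))   [R2 at 1.1.1.1]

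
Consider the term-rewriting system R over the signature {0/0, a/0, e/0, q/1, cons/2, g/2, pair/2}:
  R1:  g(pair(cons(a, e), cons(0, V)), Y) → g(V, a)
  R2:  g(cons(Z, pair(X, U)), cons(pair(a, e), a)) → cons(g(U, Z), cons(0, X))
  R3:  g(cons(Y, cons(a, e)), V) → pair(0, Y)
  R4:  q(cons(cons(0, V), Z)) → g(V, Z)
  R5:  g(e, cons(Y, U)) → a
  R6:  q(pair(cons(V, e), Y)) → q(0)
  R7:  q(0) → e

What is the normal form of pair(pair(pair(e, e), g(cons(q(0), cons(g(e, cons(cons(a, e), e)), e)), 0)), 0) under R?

pair(pair(pair(e, e), pair(0, e)), 0)

1. pair(pair(pair(e, e), g(cons(q(0), cons(g(e, cons(cons(a, e), e)), e)), 0)), 0)  →  pair(pair(pair(e, e), g(cons(e, cons(g(e, cons(cons(a, e), e)), e)), 0)), 0)   [R7 at 1.2.1.1]
2. pair(pair(pair(e, e), g(cons(e, cons(g(e, cons(cons(a, e), e)), e)), 0)), 0)  →  pair(pair(pair(e, e), g(cons(e, cons(a, e)), 0)), 0)   [R5 at 1.2.1.2.1]
3. pair(pair(pair(e, e), g(cons(e, cons(a, e)), 0)), 0)  →  pair(pair(pair(e, e), pair(0, e)), 0)   [R3 at 1.2]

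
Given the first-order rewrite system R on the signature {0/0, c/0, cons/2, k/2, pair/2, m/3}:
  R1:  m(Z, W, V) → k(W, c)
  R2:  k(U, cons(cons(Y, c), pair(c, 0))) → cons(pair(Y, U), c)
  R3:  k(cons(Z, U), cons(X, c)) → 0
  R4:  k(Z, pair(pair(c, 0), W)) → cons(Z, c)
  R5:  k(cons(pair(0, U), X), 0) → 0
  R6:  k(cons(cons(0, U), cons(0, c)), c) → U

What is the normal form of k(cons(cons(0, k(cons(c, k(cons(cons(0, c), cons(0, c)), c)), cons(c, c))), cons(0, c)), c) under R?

0

1. k(cons(cons(0, k(cons(c, k(cons(cons(0, c), cons(0, c)), c)), cons(c, c))), cons(0, c)), c)  →  k(cons(c, k(cons(cons(0, c), cons(0, c)), c)), cons(c, c))   [R6 at ε]
2. k(cons(c, k(cons(cons(0, c), cons(0, c)), c)), cons(c, c))  →  0   [R3 at ε]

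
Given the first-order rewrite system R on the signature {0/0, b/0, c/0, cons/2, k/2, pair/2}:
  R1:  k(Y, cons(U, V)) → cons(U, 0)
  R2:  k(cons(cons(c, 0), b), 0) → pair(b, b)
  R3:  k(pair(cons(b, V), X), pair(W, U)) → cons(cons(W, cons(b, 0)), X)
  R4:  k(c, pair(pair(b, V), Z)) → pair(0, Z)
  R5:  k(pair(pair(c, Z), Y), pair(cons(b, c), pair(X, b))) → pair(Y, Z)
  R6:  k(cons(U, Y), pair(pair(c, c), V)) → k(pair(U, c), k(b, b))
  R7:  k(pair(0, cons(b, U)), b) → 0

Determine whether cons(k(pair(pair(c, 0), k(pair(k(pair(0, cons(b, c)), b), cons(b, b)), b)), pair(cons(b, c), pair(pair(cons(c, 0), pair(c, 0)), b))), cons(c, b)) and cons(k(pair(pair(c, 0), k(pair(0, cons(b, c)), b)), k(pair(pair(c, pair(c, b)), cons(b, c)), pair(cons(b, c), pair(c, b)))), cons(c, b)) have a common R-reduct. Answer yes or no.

Reduce t₁ = cons(k(pair(pair(c, 0), k(pair(k(pair(0, cons(b, c)), b), cons(b, b)), b)), pair(cons(b, c), pair(pair(cons(c, 0), pair(c, 0)), b))), cons(c, b)):
1. cons(k(pair(pair(c, 0), k(pair(k(pair(0, cons(b, c)), b), cons(b, b)), b)), pair(cons(b, c), pair(pair(cons(c, 0), pair(c, 0)), b))), cons(c, b))  →  cons(pair(k(pair(k(pair(0, cons(b, c)), b), cons(b, b)), b), 0), cons(c, b))   [R5 at 1]
2. cons(pair(k(pair(k(pair(0, cons(b, c)), b), cons(b, b)), b), 0), cons(c, b))  →  cons(pair(k(pair(0, cons(b, b)), b), 0), cons(c, b))   [R7 at 1.1.1.1]
3. cons(pair(k(pair(0, cons(b, b)), b), 0), cons(c, b))  →  cons(pair(0, 0), cons(c, b))   [R7 at 1.1]

Reduce t₂ = cons(k(pair(pair(c, 0), k(pair(0, cons(b, c)), b)), k(pair(pair(c, pair(c, b)), cons(b, c)), pair(cons(b, c), pair(c, b)))), cons(c, b)):
1. cons(k(pair(pair(c, 0), k(pair(0, cons(b, c)), b)), k(pair(pair(c, pair(c, b)), cons(b, c)), pair(cons(b, c), pair(c, b)))), cons(c, b))  →  cons(k(pair(pair(c, 0), 0), k(pair(pair(c, pair(c, b)), cons(b, c)), pair(cons(b, c), pair(c, b)))), cons(c, b))   [R7 at 1.1.2]
2. cons(k(pair(pair(c, 0), 0), k(pair(pair(c, pair(c, b)), cons(b, c)), pair(cons(b, c), pair(c, b)))), cons(c, b))  →  cons(k(pair(pair(c, 0), 0), pair(cons(b, c), pair(c, b))), cons(c, b))   [R5 at 1.2]
3. cons(k(pair(pair(c, 0), 0), pair(cons(b, c), pair(c, b))), cons(c, b))  →  cons(pair(0, 0), cons(c, b))   [R5 at 1]

yes — NF(t₁) = cons(pair(0, 0), cons(c, b)), NF(t₂) = cons(pair(0, 0), cons(c, b))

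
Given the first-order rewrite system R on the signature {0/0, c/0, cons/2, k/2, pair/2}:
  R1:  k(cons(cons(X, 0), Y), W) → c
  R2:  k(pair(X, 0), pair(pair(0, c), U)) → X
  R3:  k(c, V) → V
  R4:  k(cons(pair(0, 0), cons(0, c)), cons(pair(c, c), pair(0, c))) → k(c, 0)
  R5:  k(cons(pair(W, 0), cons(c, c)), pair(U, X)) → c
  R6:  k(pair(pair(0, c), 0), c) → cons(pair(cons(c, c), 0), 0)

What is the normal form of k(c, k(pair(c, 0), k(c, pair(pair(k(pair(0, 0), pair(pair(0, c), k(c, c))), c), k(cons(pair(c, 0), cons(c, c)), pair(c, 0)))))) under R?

1. k(c, k(pair(c, 0), k(c, pair(pair(k(pair(0, 0), pair(pair(0, c), k(c, c))), c), k(cons(pair(c, 0), cons(c, c)), pair(c, 0))))))  →  k(pair(c, 0), k(c, pair(pair(k(pair(0, 0), pair(pair(0, c), k(c, c))), c), k(cons(pair(c, 0), cons(c, c)), pair(c, 0)))))   [R3 at ε]
2. k(pair(c, 0), k(c, pair(pair(k(pair(0, 0), pair(pair(0, c), k(c, c))), c), k(cons(pair(c, 0), cons(c, c)), pair(c, 0)))))  →  k(pair(c, 0), pair(pair(k(pair(0, 0), pair(pair(0, c), k(c, c))), c), k(cons(pair(c, 0), cons(c, c)), pair(c, 0))))   [R3 at 2]
3. k(pair(c, 0), pair(pair(k(pair(0, 0), pair(pair(0, c), k(c, c))), c), k(cons(pair(c, 0), cons(c, c)), pair(c, 0))))  →  k(pair(c, 0), pair(pair(0, c), k(cons(pair(c, 0), cons(c, c)), pair(c, 0))))   [R2 at 2.1.1]
4. k(pair(c, 0), pair(pair(0, c), k(cons(pair(c, 0), cons(c, c)), pair(c, 0))))  →  c   [R2 at ε]

c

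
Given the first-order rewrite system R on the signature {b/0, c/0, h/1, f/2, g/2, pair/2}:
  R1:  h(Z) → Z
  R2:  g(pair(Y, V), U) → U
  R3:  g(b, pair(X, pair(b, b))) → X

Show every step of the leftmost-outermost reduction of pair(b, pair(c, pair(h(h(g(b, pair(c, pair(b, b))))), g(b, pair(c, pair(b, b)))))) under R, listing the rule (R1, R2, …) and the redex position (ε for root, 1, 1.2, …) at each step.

1. pair(b, pair(c, pair(h(h(g(b, pair(c, pair(b, b))))), g(b, pair(c, pair(b, b))))))  →  pair(b, pair(c, pair(h(g(b, pair(c, pair(b, b)))), g(b, pair(c, pair(b, b))))))   [R1 at 2.2.1]
2. pair(b, pair(c, pair(h(g(b, pair(c, pair(b, b)))), g(b, pair(c, pair(b, b))))))  →  pair(b, pair(c, pair(g(b, pair(c, pair(b, b))), g(b, pair(c, pair(b, b))))))   [R1 at 2.2.1]
3. pair(b, pair(c, pair(g(b, pair(c, pair(b, b))), g(b, pair(c, pair(b, b))))))  →  pair(b, pair(c, pair(c, g(b, pair(c, pair(b, b))))))   [R3 at 2.2.1]
4. pair(b, pair(c, pair(c, g(b, pair(c, pair(b, b))))))  →  pair(b, pair(c, pair(c, c)))   [R3 at 2.2.2]

pair(b, pair(c, pair(c, c)))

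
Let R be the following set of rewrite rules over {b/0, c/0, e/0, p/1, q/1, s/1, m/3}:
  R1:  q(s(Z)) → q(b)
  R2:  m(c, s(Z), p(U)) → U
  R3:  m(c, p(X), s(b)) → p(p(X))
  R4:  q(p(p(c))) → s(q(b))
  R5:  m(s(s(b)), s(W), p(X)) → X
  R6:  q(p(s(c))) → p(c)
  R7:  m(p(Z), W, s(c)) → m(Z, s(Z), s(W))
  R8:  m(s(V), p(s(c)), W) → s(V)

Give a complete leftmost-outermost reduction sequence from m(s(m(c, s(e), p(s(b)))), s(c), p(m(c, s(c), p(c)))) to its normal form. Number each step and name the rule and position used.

1. m(s(m(c, s(e), p(s(b)))), s(c), p(m(c, s(c), p(c))))  →  m(s(s(b)), s(c), p(m(c, s(c), p(c))))   [R2 at 1.1]
2. m(s(s(b)), s(c), p(m(c, s(c), p(c))))  →  m(c, s(c), p(c))   [R5 at ε]
3. m(c, s(c), p(c))  →  c   [R2 at ε]

c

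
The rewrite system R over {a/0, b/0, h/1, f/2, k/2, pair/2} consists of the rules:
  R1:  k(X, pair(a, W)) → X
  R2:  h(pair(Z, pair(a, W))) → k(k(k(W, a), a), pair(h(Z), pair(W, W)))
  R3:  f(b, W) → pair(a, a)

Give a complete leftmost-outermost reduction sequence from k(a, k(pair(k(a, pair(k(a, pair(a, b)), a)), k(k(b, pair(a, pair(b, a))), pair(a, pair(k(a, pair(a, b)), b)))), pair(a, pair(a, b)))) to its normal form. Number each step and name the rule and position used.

a

1. k(a, k(pair(k(a, pair(k(a, pair(a, b)), a)), k(k(b, pair(a, pair(b, a))), pair(a, pair(k(a, pair(a, b)), b)))), pair(a, pair(a, b))))  →  k(a, pair(k(a, pair(k(a, pair(a, b)), a)), k(k(b, pair(a, pair(b, a))), pair(a, pair(k(a, pair(a, b)), b)))))   [R1 at 2]
2. k(a, pair(k(a, pair(k(a, pair(a, b)), a)), k(k(b, pair(a, pair(b, a))), pair(a, pair(k(a, pair(a, b)), b)))))  →  k(a, pair(k(a, pair(a, a)), k(k(b, pair(a, pair(b, a))), pair(a, pair(k(a, pair(a, b)), b)))))   [R1 at 2.1.2.1]
3. k(a, pair(k(a, pair(a, a)), k(k(b, pair(a, pair(b, a))), pair(a, pair(k(a, pair(a, b)), b)))))  →  k(a, pair(a, k(k(b, pair(a, pair(b, a))), pair(a, pair(k(a, pair(a, b)), b)))))   [R1 at 2.1]
4. k(a, pair(a, k(k(b, pair(a, pair(b, a))), pair(a, pair(k(a, pair(a, b)), b)))))  →  a   [R1 at ε]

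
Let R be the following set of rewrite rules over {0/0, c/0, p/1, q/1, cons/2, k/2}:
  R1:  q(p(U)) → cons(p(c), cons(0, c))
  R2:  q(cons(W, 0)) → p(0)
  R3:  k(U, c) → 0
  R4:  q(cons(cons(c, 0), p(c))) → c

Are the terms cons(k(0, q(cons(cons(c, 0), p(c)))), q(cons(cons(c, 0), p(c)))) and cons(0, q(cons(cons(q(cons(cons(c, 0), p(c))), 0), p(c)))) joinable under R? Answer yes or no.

yes — NF(t₁) = cons(0, c), NF(t₂) = cons(0, c)

Reduce t₁ = cons(k(0, q(cons(cons(c, 0), p(c)))), q(cons(cons(c, 0), p(c)))):
1. cons(k(0, q(cons(cons(c, 0), p(c)))), q(cons(cons(c, 0), p(c))))  →  cons(k(0, c), q(cons(cons(c, 0), p(c))))   [R4 at 1.2]
2. cons(k(0, c), q(cons(cons(c, 0), p(c))))  →  cons(0, q(cons(cons(c, 0), p(c))))   [R3 at 1]
3. cons(0, q(cons(cons(c, 0), p(c))))  →  cons(0, c)   [R4 at 2]

Reduce t₂ = cons(0, q(cons(cons(q(cons(cons(c, 0), p(c))), 0), p(c)))):
1. cons(0, q(cons(cons(q(cons(cons(c, 0), p(c))), 0), p(c))))  →  cons(0, q(cons(cons(c, 0), p(c))))   [R4 at 2.1.1.1]
2. cons(0, q(cons(cons(c, 0), p(c))))  →  cons(0, c)   [R4 at 2]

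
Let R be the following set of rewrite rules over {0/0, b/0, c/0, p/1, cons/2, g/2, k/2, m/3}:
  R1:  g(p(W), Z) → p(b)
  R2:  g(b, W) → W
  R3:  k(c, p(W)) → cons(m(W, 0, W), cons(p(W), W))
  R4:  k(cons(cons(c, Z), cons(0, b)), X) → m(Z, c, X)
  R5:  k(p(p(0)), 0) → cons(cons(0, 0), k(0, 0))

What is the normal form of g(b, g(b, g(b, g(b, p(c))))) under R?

p(c)

1. g(b, g(b, g(b, g(b, p(c)))))  →  g(b, g(b, g(b, p(c))))   [R2 at ε]
2. g(b, g(b, g(b, p(c))))  →  g(b, g(b, p(c)))   [R2 at ε]
3. g(b, g(b, p(c)))  →  g(b, p(c))   [R2 at ε]
4. g(b, p(c))  →  p(c)   [R2 at ε]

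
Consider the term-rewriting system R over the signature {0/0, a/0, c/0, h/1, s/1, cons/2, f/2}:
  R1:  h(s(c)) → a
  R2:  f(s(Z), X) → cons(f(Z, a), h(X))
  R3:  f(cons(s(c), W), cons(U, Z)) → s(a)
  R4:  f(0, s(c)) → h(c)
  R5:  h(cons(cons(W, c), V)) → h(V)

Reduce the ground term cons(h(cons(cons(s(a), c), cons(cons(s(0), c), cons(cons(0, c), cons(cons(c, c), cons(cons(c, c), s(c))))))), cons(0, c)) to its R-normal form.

1. cons(h(cons(cons(s(a), c), cons(cons(s(0), c), cons(cons(0, c), cons(cons(c, c), cons(cons(c, c), s(c))))))), cons(0, c))  →  cons(h(cons(cons(s(0), c), cons(cons(0, c), cons(cons(c, c), cons(cons(c, c), s(c)))))), cons(0, c))   [R5 at 1]
2. cons(h(cons(cons(s(0), c), cons(cons(0, c), cons(cons(c, c), cons(cons(c, c), s(c)))))), cons(0, c))  →  cons(h(cons(cons(0, c), cons(cons(c, c), cons(cons(c, c), s(c))))), cons(0, c))   [R5 at 1]
3. cons(h(cons(cons(0, c), cons(cons(c, c), cons(cons(c, c), s(c))))), cons(0, c))  →  cons(h(cons(cons(c, c), cons(cons(c, c), s(c)))), cons(0, c))   [R5 at 1]
4. cons(h(cons(cons(c, c), cons(cons(c, c), s(c)))), cons(0, c))  →  cons(h(cons(cons(c, c), s(c))), cons(0, c))   [R5 at 1]
5. cons(h(cons(cons(c, c), s(c))), cons(0, c))  →  cons(h(s(c)), cons(0, c))   [R5 at 1]
6. cons(h(s(c)), cons(0, c))  →  cons(a, cons(0, c))   [R1 at 1]

cons(a, cons(0, c))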